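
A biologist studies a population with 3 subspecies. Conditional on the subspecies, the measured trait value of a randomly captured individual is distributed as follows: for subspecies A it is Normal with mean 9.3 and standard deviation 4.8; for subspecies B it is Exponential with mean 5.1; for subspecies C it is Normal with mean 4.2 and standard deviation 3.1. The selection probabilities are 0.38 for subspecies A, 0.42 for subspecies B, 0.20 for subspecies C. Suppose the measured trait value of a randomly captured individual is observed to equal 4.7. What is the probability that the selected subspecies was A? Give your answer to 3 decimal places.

Likelihoods f(4.7 | ·): A: 0.0525098; B: 0.0780185; C: 0.127028.
Posterior ∝ prior × likelihood. Numerator for A: 0.38·0.0525098 = 0.0199537.
Normalizing constant: 0.38·0.0525098 + 0.42·0.0780185 + 0.2·0.127028 = 0.0781271.
P(A | observation) = 0.0199537 / 0.0781271 = 0.255401.

0.255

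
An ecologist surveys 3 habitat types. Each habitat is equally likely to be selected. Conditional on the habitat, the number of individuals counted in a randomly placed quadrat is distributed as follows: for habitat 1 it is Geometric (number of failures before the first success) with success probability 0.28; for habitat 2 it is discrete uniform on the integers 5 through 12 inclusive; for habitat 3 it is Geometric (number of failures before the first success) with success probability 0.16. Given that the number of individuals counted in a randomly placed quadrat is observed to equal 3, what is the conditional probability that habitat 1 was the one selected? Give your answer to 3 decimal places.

Likelihoods P(X=3 | ·): 1: 0.104509; 2: 0; 3: 0.0948326.
Posterior ∝ prior × likelihood. Numerator for 1: 0.333333·0.104509 = 0.0348365.
Normalizing constant: 0.333333·0.104509 + 0.333333·0 + 0.333333·0.0948326 = 0.0664474.
P(1 | observation) = 0.0348365 / 0.0664474 = 0.524272.

0.524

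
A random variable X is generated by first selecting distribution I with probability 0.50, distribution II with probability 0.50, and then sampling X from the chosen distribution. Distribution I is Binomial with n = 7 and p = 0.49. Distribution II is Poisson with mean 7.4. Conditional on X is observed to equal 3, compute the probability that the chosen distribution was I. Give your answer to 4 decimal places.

Likelihoods P(X=3 | ·): I: 0.278572; II: 0.0412824.
Posterior ∝ prior × likelihood. Numerator for I: 0.5·0.278572 = 0.139286.
Normalizing constant: 0.5·0.278572 + 0.5·0.0412824 = 0.159927.
P(I | observation) = 0.139286 / 0.159927 = 0.870934.

0.8709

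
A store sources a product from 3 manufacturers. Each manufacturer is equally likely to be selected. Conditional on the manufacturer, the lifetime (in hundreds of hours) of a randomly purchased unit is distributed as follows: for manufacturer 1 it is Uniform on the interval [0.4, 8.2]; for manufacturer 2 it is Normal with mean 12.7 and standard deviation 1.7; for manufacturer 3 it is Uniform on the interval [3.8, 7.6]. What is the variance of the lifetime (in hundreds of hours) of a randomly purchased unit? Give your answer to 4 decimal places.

Per component, 1: μ=4.3, E[X²]=23.56; 2: μ=12.7, E[X²]=164.18; 3: μ=5.7, E[X²]=33.6933.
E[X] = 0.333333·4.3 + 0.333333·12.7 + 0.333333·5.7 = 7.56667.
E[X²] = 0.333333·23.56 + 0.333333·164.18 + 0.333333·33.6933 = 73.8111.
Var(X) = E[X²] − (E[X])² = 73.8111 − 57.2544 = 16.5567.

16.5567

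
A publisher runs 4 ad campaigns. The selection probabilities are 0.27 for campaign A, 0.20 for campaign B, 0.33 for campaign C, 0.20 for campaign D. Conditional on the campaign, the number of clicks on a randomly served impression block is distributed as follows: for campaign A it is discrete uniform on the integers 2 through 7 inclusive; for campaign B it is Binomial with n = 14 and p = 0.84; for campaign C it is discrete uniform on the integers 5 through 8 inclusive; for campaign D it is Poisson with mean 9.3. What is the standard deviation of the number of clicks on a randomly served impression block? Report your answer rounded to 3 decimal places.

Per component, A: μ=4.5, E[X²]=23.1667; B: μ=11.76, E[X²]=140.179; C: μ=6.5, E[X²]=43.5; D: μ=9.3, E[X²]=95.79.
E[X] = 0.27·4.5 + 0.2·11.76 + 0.33·6.5 + 0.2·9.3 = 7.572.
E[X²] = 0.27·23.1667 + 0.2·140.179 + 0.33·43.5 + 0.2·95.79 = 67.8038.
Var(X) = E[X²] − (E[X])² = 67.8038 − 57.3352 = 10.4687.
SD(X) = √10.4687 = 3.23553.

3.236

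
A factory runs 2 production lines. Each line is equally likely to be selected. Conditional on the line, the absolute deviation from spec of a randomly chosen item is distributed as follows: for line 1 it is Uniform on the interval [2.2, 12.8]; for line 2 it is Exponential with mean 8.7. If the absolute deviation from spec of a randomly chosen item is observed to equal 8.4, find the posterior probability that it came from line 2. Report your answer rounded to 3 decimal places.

0.317

Likelihoods f(8.4 | ·): 1: 0.0943396; 2: 0.0437685.
Posterior ∝ prior × likelihood. Numerator for 2: 0.5·0.0437685 = 0.0218843.
Normalizing constant: 0.5·0.0943396 + 0.5·0.0437685 = 0.0690541.
P(2 | observation) = 0.0218843 / 0.0690541 = 0.316915.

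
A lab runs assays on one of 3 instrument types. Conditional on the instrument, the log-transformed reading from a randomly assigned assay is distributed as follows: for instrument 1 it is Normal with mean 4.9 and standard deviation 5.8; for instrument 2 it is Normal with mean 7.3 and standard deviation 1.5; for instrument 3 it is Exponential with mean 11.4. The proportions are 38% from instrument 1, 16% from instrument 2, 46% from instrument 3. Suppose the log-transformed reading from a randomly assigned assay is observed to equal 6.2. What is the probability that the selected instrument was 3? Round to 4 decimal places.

Likelihoods f(6.2 | ·): 1: 0.0670769; 2: 0.203255; 3: 0.0509213.
Posterior ∝ prior × likelihood. Numerator for 3: 0.46·0.0509213 = 0.0234238.
Normalizing constant: 0.38·0.0670769 + 0.16·0.203255 + 0.46·0.0509213 = 0.0814339.
P(3 | observation) = 0.0234238 / 0.0814339 = 0.287642.

0.2876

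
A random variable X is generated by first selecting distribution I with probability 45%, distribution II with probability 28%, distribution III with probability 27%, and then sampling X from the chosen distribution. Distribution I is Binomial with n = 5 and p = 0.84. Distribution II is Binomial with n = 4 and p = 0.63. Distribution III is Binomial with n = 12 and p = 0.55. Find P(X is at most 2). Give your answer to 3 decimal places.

Conditional on each component, P(X ≤ 2): I: 0.0317587; II: 0.472401; III: 0.00787846.
By total probability, P(X ≤ 2) = 0.45·0.0317587 + 0.28·0.472401 + 0.27·0.00787846 = 0.148691.

0.149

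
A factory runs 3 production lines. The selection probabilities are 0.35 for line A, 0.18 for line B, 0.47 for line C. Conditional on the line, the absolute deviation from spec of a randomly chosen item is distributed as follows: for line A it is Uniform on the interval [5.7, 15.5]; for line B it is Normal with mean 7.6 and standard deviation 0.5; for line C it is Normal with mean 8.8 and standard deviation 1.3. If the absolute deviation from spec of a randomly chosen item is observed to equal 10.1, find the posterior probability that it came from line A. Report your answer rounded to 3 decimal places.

Likelihoods f(10.1 | ·): A: 0.102041; B: 2.97344e-06; C: 0.186131.
Posterior ∝ prior × likelihood. Numerator for A: 0.35·0.102041 = 0.0357143.
Normalizing constant: 0.35·0.102041 + 0.18·2.97344e-06 + 0.47·0.186131 = 0.123197.
P(A | observation) = 0.0357143 / 0.123197 = 0.289897.

0.290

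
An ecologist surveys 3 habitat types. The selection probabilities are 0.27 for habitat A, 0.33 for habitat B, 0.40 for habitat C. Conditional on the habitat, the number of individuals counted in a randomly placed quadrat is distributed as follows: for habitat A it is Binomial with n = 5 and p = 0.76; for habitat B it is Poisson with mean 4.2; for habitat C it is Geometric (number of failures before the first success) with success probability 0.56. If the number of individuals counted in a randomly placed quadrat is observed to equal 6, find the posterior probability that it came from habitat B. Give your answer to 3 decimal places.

0.959

Likelihoods P(X=6 | ·): A: 0; B: 0.114321; C: 0.00406354.
Posterior ∝ prior × likelihood. Numerator for B: 0.33·0.114321 = 0.037726.
Normalizing constant: 0.27·0 + 0.33·0.114321 + 0.4·0.00406354 = 0.0393514.
P(B | observation) = 0.037726 / 0.0393514 = 0.958695.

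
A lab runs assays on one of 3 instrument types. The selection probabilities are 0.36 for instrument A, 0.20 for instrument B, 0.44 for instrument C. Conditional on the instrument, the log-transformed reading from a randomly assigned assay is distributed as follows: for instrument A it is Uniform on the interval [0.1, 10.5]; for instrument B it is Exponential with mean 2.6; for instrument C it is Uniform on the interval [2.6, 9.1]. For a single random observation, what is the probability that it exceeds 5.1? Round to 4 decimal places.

Conditional on each instrument, P(X > 5.1): A: 0.519231; B: 0.140642; C: 0.615385.
By total probability, P(X > 5.1) = 0.36·0.519231 + 0.2·0.140642 + 0.44·0.615385 = 0.485821.

0.4858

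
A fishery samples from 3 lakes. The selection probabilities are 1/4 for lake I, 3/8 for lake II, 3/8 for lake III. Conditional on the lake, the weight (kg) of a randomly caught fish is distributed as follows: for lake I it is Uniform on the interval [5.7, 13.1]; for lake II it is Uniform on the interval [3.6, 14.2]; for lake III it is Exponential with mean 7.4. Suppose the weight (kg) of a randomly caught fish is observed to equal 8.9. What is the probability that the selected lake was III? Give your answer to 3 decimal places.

Likelihoods f(8.9 | ·): I: 0.135135; II: 0.0943396; III: 0.0405921.
Posterior ∝ prior × likelihood. Numerator for III: 0.375·0.0405921 = 0.015222.
Normalizing constant: 0.25·0.135135 + 0.375·0.0943396 + 0.375·0.0405921 = 0.0843832.
P(III | observation) = 0.015222 / 0.0843832 = 0.180392.

0.180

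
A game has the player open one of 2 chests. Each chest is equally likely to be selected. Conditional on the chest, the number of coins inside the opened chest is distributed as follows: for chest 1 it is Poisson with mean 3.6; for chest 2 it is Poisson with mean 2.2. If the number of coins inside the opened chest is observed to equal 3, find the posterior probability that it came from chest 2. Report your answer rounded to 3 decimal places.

0.481

Likelihoods P(X=3 | ·): 1: 0.212469; 2: 0.196639.
Posterior ∝ prior × likelihood. Numerator for 2: 0.5·0.196639 = 0.0983193.
Normalizing constant: 0.5·0.212469 + 0.5·0.196639 = 0.204554.
P(2 | observation) = 0.0983193 / 0.204554 = 0.480652.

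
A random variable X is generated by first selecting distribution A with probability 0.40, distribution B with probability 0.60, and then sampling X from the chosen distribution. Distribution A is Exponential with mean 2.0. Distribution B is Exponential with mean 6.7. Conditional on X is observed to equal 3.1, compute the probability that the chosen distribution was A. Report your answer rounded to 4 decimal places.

0.4295

Likelihoods f(3.1 | ·): A: 0.106124; B: 0.0939686.
Posterior ∝ prior × likelihood. Numerator for A: 0.4·0.106124 = 0.0424496.
Normalizing constant: 0.4·0.106124 + 0.6·0.0939686 = 0.0988308.
P(A | observation) = 0.0424496 / 0.0988308 = 0.429518.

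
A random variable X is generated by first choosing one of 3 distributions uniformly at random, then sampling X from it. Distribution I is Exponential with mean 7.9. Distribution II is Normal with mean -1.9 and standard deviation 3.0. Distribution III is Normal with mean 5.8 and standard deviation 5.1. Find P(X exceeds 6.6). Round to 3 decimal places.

Conditional on each component, P(X > 6.6): I: 0.433682; II: 0.00230327; III: 0.437677.
By total probability, P(X > 6.6) = 0.333333·0.433682 + 0.333333·0.00230327 + 0.333333·0.437677 = 0.291221.

0.291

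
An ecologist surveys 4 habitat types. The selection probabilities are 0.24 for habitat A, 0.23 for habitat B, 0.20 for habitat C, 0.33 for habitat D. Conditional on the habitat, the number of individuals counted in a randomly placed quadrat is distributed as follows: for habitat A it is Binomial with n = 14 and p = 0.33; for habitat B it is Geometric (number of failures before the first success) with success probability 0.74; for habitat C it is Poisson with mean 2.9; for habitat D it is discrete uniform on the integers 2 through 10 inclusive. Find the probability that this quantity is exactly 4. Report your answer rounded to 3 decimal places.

0.122

Conditional on each habitat, P(X = 4): A: 0.21639; B: 0.00338162; C: 0.162154; D: 0.111111.
By total probability, P(X = 4) = 0.24·0.21639 + 0.23·0.00338162 + 0.2·0.162154 + 0.33·0.111111 = 0.121809.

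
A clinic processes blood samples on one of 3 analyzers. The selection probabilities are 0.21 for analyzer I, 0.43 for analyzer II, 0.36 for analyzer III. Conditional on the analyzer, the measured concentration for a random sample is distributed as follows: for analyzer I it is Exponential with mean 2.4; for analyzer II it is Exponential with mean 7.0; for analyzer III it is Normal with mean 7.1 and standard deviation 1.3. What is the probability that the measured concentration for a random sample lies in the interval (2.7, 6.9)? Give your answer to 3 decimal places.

0.346

Conditional on each analyzer, P(2.7 < X < 6.9): I: 0.268236; II: 0.306792; III: 0.438509.
By total probability, P(2.7 < X < 6.9) = 0.21·0.268236 + 0.43·0.306792 + 0.36·0.438509 = 0.346114.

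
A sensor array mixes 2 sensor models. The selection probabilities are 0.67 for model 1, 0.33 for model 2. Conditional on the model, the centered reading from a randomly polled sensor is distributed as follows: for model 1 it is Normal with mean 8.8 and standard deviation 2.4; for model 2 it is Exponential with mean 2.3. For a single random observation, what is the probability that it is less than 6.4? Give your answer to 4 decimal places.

Conditional on each model, P(X < 6.4): 1: 0.158655; 2: 0.938123.
By total probability, P(X < 6.4) = 0.67·0.158655 + 0.33·0.938123 = 0.41588.

0.4159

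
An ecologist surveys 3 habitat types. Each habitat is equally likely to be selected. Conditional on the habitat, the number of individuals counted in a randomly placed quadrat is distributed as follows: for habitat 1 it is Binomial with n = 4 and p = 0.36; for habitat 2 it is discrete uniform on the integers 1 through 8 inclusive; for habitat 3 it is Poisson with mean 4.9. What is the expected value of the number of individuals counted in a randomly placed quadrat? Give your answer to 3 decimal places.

3.613

Component means — 1: 1.44; 2: 4.5; 3: 4.9.
E[X] = 0.333333·1.44 + 0.333333·4.5 + 0.333333·4.9 = 3.61333.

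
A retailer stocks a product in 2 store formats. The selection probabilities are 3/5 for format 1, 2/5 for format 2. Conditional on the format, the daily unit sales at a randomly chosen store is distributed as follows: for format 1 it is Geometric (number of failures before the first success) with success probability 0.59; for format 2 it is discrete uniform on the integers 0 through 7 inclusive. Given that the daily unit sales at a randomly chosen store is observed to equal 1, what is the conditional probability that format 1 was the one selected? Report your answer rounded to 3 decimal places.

0.744

Likelihoods P(X=1 | ·): 1: 0.2419; 2: 0.125.
Posterior ∝ prior × likelihood. Numerator for 1: 0.6·0.2419 = 0.14514.
Normalizing constant: 0.6·0.2419 + 0.4·0.125 = 0.19514.
P(1 | observation) = 0.14514 / 0.19514 = 0.743774.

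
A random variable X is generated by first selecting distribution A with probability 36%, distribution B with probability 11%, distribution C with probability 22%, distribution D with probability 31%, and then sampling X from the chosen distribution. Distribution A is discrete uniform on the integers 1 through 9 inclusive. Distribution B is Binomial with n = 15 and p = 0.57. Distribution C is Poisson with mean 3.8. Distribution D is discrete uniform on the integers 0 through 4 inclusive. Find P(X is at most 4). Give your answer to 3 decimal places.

Conditional on each component, P(X ≤ 4): A: 0.444444; B: 0.0174098; C: 0.667844; D: 1.
By total probability, P(X ≤ 4) = 0.36·0.444444 + 0.11·0.0174098 + 0.22·0.667844 + 0.31·1 = 0.618841.

0.619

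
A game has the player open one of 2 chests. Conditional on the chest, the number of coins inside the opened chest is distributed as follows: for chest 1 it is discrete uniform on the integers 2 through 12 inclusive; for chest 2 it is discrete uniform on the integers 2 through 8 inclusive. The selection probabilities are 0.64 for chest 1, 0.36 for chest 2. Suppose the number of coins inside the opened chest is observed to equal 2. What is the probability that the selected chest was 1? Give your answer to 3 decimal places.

Likelihoods P(X=2 | ·): 1: 0.0909091; 2: 0.142857.
Posterior ∝ prior × likelihood. Numerator for 1: 0.64·0.0909091 = 0.0581818.
Normalizing constant: 0.64·0.0909091 + 0.36·0.142857 = 0.10961.
P(1 | observation) = 0.0581818 / 0.10961 = 0.530806.

0.531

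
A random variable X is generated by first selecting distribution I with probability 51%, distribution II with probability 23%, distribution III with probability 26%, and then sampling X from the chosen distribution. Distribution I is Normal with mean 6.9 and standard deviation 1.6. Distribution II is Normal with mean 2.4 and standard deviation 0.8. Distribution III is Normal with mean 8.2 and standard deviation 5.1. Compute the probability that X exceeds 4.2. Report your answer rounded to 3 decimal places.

0.693

Conditional on each component, P(X > 4.2): I: 0.954246; II: 0.0122245; III: 0.783572.
By total probability, P(X > 4.2) = 0.51·0.954246 + 0.23·0.0122245 + 0.26·0.783572 = 0.693206.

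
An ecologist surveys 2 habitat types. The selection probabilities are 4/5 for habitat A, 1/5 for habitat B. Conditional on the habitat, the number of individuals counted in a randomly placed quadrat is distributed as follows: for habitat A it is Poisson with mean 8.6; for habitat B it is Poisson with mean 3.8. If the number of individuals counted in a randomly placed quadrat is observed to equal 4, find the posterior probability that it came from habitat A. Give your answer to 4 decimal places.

Likelihoods P(X=4 | ·): A: 0.0419614; B: 0.194359.
Posterior ∝ prior × likelihood. Numerator for A: 0.8·0.0419614 = 0.0335691.
Normalizing constant: 0.8·0.0419614 + 0.2·0.194359 = 0.0724409.
P(A | observation) = 0.0335691 / 0.0724409 = 0.4634.

0.4634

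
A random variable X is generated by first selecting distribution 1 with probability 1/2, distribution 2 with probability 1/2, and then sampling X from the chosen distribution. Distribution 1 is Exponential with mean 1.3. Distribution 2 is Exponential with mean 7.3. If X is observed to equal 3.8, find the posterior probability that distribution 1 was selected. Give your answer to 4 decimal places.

Likelihoods f(3.8 | ·): 1: 0.04136; 2: 0.0813966.
Posterior ∝ prior × likelihood. Numerator for 1: 0.5·0.04136 = 0.02068.
Normalizing constant: 0.5·0.04136 + 0.5·0.0813966 = 0.0613783.
P(1 | observation) = 0.02068 / 0.0613783 = 0.336927.

0.3369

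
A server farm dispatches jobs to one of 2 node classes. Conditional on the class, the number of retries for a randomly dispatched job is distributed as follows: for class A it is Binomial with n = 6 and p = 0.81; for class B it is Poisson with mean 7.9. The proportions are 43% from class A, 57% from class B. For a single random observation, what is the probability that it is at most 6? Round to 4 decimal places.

Conditional on each class, P(X ≤ 6): A: 1; B: 0.32574.
By total probability, P(X ≤ 6) = 0.43·1 + 0.57·0.32574 = 0.615672.

0.6157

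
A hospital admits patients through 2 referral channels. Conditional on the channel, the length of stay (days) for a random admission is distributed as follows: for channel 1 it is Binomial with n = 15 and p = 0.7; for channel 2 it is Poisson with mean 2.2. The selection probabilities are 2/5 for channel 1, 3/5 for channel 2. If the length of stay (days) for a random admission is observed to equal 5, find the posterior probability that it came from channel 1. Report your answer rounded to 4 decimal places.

0.0401

Likelihoods P(X=5 | ·): 1: 0.00298029; 2: 0.0475866.
Posterior ∝ prior × likelihood. Numerator for 1: 0.4·0.00298029 = 0.00119211.
Normalizing constant: 0.4·0.00298029 + 0.6·0.0475866 = 0.029744.
P(1 | observation) = 0.00119211 / 0.029744 = 0.0400791.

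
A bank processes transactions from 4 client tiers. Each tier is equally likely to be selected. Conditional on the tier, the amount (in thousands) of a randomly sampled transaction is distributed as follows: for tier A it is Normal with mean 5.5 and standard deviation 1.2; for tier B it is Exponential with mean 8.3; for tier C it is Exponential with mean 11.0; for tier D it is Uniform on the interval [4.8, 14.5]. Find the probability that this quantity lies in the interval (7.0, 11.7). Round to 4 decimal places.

0.2401

Conditional on each tier, P(7.0 < X < 11.7): A: 0.10565; B: 0.186025; C: 0.184015; D: 0.484536.
By total probability, P(7.0 < X < 11.7) = 0.25·0.10565 + 0.25·0.186025 + 0.25·0.184015 + 0.25·0.484536 = 0.240056.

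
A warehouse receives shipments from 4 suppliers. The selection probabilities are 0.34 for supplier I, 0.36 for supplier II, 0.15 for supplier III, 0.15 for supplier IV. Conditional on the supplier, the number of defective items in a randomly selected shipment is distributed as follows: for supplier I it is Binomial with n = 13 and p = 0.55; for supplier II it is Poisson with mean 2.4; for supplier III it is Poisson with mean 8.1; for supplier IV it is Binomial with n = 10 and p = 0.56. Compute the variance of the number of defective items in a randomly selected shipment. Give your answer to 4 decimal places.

8.9208

Per component, I: μ=7.15, E[X²]=54.34; II: μ=2.4, E[X²]=8.16; III: μ=8.1, E[X²]=73.71; IV: μ=5.6, E[X²]=33.824.
E[X] = 0.34·7.15 + 0.36·2.4 + 0.15·8.1 + 0.15·5.6 = 5.35.
E[X²] = 0.34·54.34 + 0.36·8.16 + 0.15·73.71 + 0.15·33.824 = 37.5433.
Var(X) = E[X²] − (E[X])² = 37.5433 − 28.6225 = 8.9208.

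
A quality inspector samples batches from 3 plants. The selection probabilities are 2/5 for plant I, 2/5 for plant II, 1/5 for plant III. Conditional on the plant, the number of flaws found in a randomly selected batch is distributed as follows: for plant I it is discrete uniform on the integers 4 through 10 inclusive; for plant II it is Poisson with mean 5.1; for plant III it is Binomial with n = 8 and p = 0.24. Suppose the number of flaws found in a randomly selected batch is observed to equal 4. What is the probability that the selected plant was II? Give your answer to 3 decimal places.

0.486

Likelihoods P(X=4 | ·): I: 0.142857; II: 0.171857; III: 0.0774814.
Posterior ∝ prior × likelihood. Numerator for II: 0.4·0.171857 = 0.0687429.
Normalizing constant: 0.4·0.142857 + 0.4·0.171857 + 0.2·0.0774814 = 0.141382.
P(II | observation) = 0.0687429 / 0.141382 = 0.486221.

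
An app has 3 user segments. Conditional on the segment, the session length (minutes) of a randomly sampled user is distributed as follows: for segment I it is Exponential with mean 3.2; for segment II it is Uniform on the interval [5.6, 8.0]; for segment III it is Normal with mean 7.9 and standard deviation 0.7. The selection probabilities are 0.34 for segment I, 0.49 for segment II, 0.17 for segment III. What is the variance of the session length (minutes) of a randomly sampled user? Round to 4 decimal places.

7.3368

Per component, I: μ=3.2, E[X²]=20.48; II: μ=6.8, E[X²]=46.72; III: μ=7.9, E[X²]=62.9.
E[X] = 0.34·3.2 + 0.49·6.8 + 0.17·7.9 = 5.763.
E[X²] = 0.34·20.48 + 0.49·46.72 + 0.17·62.9 = 40.549.
Var(X) = E[X²] − (E[X])² = 40.549 − 33.2122 = 7.33683.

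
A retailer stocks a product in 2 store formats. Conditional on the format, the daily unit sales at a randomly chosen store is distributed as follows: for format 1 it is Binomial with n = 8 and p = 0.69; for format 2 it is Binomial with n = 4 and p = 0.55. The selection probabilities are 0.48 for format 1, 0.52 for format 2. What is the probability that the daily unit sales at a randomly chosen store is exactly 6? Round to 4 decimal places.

Conditional on each format, P(X = 6): 1: 0.290386; 2: 0.
By total probability, P(X = 6) = 0.48·0.290386 + 0.52·0 = 0.139385.

0.1394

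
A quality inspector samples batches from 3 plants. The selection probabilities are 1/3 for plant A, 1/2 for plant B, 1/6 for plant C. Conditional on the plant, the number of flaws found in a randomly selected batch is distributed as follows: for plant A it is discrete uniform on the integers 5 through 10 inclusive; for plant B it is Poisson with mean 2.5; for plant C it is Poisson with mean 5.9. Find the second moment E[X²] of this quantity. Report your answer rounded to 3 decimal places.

30.882

For each component E[X²] = Var + (mean)², giving A: 59.1667; B: 8.75; C: 40.71.
Overall E[X²] = 0.333333·59.1667 + 0.5·8.75 + 0.166667·40.71 = 30.8822.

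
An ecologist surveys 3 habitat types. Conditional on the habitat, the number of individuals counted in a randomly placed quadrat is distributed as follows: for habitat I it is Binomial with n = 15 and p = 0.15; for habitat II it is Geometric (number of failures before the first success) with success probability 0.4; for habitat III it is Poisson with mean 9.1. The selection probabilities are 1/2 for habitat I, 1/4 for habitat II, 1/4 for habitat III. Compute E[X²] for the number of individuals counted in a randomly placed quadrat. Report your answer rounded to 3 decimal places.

For each component E[X²] = Var + (mean)², giving I: 6.975; II: 6; III: 91.91.
Overall E[X²] = 0.5·6.975 + 0.25·6 + 0.25·91.91 = 27.965.

27.965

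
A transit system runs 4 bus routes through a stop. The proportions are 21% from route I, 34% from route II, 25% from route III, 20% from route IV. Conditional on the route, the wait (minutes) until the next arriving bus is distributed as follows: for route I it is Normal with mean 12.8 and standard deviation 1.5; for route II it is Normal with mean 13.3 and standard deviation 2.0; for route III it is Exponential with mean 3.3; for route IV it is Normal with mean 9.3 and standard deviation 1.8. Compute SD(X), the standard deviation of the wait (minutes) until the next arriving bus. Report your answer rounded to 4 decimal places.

4.6756

Per component, I: μ=12.8, E[X²]=166.09; II: μ=13.3, E[X²]=180.89; III: μ=3.3, E[X²]=21.78; IV: μ=9.3, E[X²]=89.73.
E[X] = 0.21·12.8 + 0.34·13.3 + 0.25·3.3 + 0.2·9.3 = 9.895.
E[X²] = 0.21·166.09 + 0.34·180.89 + 0.25·21.78 + 0.2·89.73 = 119.773.
Var(X) = E[X²] − (E[X])² = 119.773 − 97.911 = 21.8615.
SD(X) = √21.8615 = 4.67563.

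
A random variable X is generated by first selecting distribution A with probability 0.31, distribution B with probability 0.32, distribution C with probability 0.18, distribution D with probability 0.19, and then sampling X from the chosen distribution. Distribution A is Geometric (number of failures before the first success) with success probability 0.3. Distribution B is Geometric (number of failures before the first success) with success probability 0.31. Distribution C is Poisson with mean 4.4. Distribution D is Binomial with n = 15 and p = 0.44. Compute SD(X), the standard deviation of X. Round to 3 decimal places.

Per component, A: μ=2.33333, E[X²]=13.2222; B: μ=2.22581, E[X²]=12.1342; C: μ=4.4, E[X²]=23.76; D: μ=6.6, E[X²]=47.256.
E[X] = 0.31·2.33333 + 0.32·2.22581 + 0.18·4.4 + 0.19·6.6 = 3.48159.
E[X²] = 0.31·13.2222 + 0.32·12.1342 + 0.18·23.76 + 0.19·47.256 = 21.2373.
Var(X) = E[X²] − (E[X])² = 21.2373 − 12.1215 = 9.11581.
SD(X) = √9.11581 = 3.01924.

3.019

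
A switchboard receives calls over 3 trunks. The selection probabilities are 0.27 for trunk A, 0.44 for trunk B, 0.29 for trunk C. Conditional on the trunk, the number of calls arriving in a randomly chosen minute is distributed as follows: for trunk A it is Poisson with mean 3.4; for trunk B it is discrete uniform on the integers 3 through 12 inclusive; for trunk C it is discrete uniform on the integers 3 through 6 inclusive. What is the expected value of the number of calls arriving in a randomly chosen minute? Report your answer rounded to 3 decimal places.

Component means — A: 3.4; B: 7.5; C: 4.5.
E[X] = 0.27·3.4 + 0.44·7.5 + 0.29·4.5 = 5.523.

5.523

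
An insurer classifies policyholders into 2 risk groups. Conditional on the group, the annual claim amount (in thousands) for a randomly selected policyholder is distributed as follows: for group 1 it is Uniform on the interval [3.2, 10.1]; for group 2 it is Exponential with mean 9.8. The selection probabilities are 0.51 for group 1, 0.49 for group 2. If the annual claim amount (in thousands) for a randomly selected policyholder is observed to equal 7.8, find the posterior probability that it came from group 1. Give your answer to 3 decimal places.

0.766

Likelihoods f(7.8 | ·): 1: 0.144928; 2: 0.0460374.
Posterior ∝ prior × likelihood. Numerator for 1: 0.51·0.144928 = 0.073913.
Normalizing constant: 0.51·0.144928 + 0.49·0.0460374 = 0.0964714.
P(1 | observation) = 0.073913 / 0.0964714 = 0.766166.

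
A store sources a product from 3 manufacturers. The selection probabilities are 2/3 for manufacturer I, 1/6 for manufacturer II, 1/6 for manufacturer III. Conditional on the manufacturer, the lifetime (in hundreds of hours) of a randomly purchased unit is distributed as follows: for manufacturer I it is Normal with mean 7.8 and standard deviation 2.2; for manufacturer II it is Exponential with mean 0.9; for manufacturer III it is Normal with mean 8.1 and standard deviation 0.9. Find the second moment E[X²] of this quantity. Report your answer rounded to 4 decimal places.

For each component E[X²] = Var + (mean)², giving I: 65.68; II: 1.62; III: 66.42.
Overall E[X²] = 0.666667·65.68 + 0.166667·1.62 + 0.166667·66.42 = 55.1267.

55.1267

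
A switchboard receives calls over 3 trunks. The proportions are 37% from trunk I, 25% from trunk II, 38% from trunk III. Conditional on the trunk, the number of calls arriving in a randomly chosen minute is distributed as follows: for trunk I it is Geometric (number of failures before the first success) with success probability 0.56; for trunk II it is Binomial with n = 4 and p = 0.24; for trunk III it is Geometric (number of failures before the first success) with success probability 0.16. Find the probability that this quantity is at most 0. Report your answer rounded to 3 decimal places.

0.351

Conditional on each trunk, P(X ≤ 0): I: 0.56; II: 0.333622; III: 0.16.
By total probability, P(X ≤ 0) = 0.37·0.56 + 0.25·0.333622 + 0.38·0.16 = 0.351405.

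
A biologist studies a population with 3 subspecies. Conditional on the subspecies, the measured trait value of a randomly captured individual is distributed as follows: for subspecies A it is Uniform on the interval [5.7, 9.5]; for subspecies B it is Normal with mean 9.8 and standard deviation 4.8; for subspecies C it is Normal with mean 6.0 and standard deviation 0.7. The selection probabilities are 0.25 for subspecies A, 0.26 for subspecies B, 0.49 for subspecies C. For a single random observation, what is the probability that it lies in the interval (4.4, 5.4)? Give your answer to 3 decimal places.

0.103

Conditional on each subspecies, P(4.4 < X < 5.4): A: 0; B: 0.0493642; C: 0.184547.
By total probability, P(4.4 < X < 5.4) = 0.25·0 + 0.26·0.0493642 + 0.49·0.184547 = 0.103263.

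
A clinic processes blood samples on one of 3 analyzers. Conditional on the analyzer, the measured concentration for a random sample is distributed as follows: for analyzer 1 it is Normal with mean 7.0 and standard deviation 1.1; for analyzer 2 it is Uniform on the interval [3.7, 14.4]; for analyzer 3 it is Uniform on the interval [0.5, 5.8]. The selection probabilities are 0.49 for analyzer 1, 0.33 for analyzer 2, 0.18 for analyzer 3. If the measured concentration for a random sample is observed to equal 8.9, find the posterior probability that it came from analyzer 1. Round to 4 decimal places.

Likelihoods f(8.9 | ·): 1: 0.0815952; 2: 0.0934579; 3: 0.
Posterior ∝ prior × likelihood. Numerator for 1: 0.49·0.0815952 = 0.0399817.
Normalizing constant: 0.49·0.0815952 + 0.33·0.0934579 + 0.18·0 = 0.0708228.
P(1 | observation) = 0.0399817 / 0.0708228 = 0.564531.

0.5645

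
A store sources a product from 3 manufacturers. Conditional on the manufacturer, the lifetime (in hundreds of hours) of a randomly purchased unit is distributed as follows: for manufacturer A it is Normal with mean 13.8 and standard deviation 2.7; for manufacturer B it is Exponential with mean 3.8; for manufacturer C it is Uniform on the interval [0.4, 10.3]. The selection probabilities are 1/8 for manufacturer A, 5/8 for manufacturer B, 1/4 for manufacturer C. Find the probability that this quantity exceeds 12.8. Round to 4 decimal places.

0.1021

Conditional on each manufacturer, P(X > 12.8): A: 0.644447; B: 0.034444; C: 0.
By total probability, P(X > 12.8) = 0.125·0.644447 + 0.625·0.034444 + 0.25·0 = 0.102083.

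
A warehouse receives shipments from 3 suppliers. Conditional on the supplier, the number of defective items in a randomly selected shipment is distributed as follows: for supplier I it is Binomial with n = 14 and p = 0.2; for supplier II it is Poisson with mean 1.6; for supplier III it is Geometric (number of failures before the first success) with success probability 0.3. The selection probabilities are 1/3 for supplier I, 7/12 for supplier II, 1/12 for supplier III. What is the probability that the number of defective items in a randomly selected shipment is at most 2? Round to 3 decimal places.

0.661

Conditional on each supplier, P(X ≤ 2): I: 0.448051; II: 0.783358; III: 0.657.
By total probability, P(X ≤ 2) = 0.333333·0.448051 + 0.583333·0.783358 + 0.0833333·0.657 = 0.661059.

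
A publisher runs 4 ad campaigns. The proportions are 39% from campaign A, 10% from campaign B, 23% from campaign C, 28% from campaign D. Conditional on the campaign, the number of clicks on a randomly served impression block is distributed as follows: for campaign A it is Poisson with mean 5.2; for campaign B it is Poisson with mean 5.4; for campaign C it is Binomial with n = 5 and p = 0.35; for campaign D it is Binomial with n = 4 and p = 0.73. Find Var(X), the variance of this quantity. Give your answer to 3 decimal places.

Per component, A: μ=5.2, E[X²]=32.24; B: μ=5.4, E[X²]=34.56; C: μ=1.75, E[X²]=4.2; D: μ=2.92, E[X²]=9.3148.
E[X] = 0.39·5.2 + 0.1·5.4 + 0.23·1.75 + 0.28·2.92 = 3.7881.
E[X²] = 0.39·32.24 + 0.1·34.56 + 0.23·4.2 + 0.28·9.3148 = 19.6037.
Var(X) = E[X²] − (E[X])² = 19.6037 − 14.3497 = 5.25404.

5.254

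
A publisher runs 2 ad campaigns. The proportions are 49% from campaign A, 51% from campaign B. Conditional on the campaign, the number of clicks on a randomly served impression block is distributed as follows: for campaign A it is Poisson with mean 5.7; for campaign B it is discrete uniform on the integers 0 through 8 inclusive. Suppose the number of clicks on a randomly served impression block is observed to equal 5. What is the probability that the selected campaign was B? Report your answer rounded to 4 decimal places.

0.4080

Likelihoods P(X=5 | ·): A: 0.16777; B: 0.111111.
Posterior ∝ prior × likelihood. Numerator for B: 0.51·0.111111 = 0.0566667.
Normalizing constant: 0.49·0.16777 + 0.51·0.111111 = 0.138874.
P(B | observation) = 0.0566667 / 0.138874 = 0.408044.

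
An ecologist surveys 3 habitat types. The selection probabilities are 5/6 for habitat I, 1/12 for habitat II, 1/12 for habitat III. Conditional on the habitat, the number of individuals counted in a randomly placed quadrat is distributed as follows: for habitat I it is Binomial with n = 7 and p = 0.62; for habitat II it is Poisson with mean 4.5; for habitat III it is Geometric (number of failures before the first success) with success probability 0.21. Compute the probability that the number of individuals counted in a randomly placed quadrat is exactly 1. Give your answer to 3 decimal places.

0.029

Conditional on each habitat, P(X = 1): I: 0.0130675; II: 0.0499905; III: 0.1659.
By total probability, P(X = 1) = 0.833333·0.0130675 + 0.0833333·0.0499905 + 0.0833333·0.1659 = 0.0288804.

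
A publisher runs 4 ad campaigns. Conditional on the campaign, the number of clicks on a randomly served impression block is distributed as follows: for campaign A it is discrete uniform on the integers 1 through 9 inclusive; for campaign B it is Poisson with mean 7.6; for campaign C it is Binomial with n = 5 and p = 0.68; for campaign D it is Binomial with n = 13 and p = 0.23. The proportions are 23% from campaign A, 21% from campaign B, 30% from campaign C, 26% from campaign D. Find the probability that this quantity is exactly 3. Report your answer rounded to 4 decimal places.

Conditional on each campaign, P(X = 3): A: 0.111111; B: 0.0366144; C: 0.321978; D: 0.254951.
By total probability, P(X = 3) = 0.23·0.111111 + 0.21·0.0366144 + 0.3·0.321978 + 0.26·0.254951 = 0.196125.

0.1961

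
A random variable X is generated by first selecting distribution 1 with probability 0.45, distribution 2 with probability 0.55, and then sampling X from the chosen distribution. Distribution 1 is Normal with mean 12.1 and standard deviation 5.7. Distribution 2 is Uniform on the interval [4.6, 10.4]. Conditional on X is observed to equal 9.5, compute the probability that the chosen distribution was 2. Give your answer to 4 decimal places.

0.7696

Likelihoods f(9.5 | ·): 1: 0.0630746; 2: 0.172414.
Posterior ∝ prior × likelihood. Numerator for 2: 0.55·0.172414 = 0.0948276.
Normalizing constant: 0.45·0.0630746 + 0.55·0.172414 = 0.123211.
P(2 | observation) = 0.0948276 / 0.123211 = 0.769635.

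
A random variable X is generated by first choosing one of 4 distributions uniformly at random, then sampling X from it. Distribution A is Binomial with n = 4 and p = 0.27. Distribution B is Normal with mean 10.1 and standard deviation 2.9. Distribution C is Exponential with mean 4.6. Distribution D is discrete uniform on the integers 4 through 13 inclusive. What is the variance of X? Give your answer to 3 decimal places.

Per component, A: μ=1.08, E[X²]=1.9548; B: μ=10.1, E[X²]=110.42; C: μ=4.6, E[X²]=42.32; D: μ=8.5, E[X²]=80.5.
E[X] = 0.25·1.08 + 0.25·10.1 + 0.25·4.6 + 0.25·8.5 = 6.07.
E[X²] = 0.25·1.9548 + 0.25·110.42 + 0.25·42.32 + 0.25·80.5 = 58.7987.
Var(X) = E[X²] − (E[X])² = 58.7987 − 36.8449 = 21.9538.

21.954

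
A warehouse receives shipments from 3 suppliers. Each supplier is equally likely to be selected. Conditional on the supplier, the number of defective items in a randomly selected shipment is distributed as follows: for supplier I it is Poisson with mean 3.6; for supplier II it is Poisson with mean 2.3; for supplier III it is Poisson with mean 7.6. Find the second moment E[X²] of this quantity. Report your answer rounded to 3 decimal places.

29.837

For each component E[X²] = Var + (mean)², giving I: 16.56; II: 7.59; III: 65.36.
Overall E[X²] = 0.333333·16.56 + 0.333333·7.59 + 0.333333·65.36 = 29.8367.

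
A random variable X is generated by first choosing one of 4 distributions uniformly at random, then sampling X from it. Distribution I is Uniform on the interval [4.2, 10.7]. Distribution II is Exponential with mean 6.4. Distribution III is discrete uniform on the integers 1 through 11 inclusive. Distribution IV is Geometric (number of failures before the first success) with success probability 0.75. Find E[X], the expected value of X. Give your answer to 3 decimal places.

Component means — I: 7.45; II: 6.4; III: 6; IV: 0.333333.
E[X] = 0.25·7.45 + 0.25·6.4 + 0.25·6 + 0.25·0.333333 = 5.04583.

5.046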